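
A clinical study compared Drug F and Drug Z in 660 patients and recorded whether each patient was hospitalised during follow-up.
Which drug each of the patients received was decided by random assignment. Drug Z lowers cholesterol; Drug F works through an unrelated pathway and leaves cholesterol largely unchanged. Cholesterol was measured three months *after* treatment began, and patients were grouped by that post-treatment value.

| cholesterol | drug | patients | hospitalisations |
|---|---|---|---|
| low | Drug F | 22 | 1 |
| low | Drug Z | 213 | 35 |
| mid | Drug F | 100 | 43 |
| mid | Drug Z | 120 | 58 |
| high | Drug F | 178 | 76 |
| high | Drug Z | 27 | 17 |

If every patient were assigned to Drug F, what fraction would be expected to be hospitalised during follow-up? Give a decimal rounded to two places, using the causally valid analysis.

0.40

The cholesterol-specific comparison favours Drug F throughout, but the pooled figures favour Drug Z. The question is whether to condition on cholesterol.
Cholesterol is downstream of the drug. One should not condition on a consequence of treatment, so the overall rates are the right comparison.
So P(outcome | do(Drug F)) is just the pooled rate for Drug F: 120/300 = 0.400.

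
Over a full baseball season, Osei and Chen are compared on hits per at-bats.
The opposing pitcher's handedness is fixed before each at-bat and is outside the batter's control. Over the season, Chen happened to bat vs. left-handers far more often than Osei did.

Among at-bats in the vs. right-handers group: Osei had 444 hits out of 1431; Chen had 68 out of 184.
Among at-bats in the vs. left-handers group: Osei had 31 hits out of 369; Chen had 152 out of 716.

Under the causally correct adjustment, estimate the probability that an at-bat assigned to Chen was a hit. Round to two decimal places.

Here pitcher handedness is a common cause — it drives both which player a case falls under and the outcome. The crude comparison mixes populations; the stratum-specific rates are the causally relevant ones.
Standardising Chen to the population pitcher handedness mix: 0.598·68/184 + 0.402·152/716 = 0.306.

0.31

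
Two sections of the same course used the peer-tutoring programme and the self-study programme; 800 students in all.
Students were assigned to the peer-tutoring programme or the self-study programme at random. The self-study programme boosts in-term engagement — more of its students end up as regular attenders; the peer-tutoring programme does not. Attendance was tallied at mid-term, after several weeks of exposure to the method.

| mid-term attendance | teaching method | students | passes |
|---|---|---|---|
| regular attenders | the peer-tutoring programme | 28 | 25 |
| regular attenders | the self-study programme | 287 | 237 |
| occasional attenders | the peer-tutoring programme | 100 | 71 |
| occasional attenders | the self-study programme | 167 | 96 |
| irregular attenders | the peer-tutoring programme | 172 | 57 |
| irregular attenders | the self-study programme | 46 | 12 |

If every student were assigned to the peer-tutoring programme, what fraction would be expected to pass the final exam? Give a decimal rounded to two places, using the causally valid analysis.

Mid-term attendance is downstream of the teaching method. One should not condition on a consequence of treatment, so the overall rates are the right comparison.
So P(outcome | do(the peer-tutoring programme)) is just the pooled rate for the peer-tutoring programme: 153/300 = 0.510.

0.51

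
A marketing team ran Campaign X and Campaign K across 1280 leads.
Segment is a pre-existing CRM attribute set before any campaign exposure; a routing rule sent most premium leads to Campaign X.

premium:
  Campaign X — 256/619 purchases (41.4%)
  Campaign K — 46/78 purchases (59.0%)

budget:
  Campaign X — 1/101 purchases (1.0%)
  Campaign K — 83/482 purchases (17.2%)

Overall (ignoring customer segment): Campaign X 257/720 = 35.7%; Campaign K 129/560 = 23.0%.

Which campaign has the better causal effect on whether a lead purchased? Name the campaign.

Campaign K

Customer segment differs across campaigns for reasons unrelated to any effect of the campaign itself, and it separately predicts the outcome — a classic confounder. We must compare within customer segment levels.
Within each level — premium: 41.4% vs 59.0%; budget: 1.0% vs 17.2% — Campaign K is higher every time.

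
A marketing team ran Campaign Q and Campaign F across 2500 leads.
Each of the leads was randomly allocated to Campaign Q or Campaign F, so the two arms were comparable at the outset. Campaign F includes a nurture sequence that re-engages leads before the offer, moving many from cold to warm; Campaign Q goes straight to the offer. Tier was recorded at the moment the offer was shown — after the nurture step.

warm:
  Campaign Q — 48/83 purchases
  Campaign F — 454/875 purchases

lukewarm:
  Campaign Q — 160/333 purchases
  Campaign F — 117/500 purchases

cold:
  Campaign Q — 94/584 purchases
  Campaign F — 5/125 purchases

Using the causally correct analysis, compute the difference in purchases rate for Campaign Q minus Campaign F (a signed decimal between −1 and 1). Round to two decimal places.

Campaign Q is higher inside every engagement tier stratum but Campaign F is higher in aggregate. Whether to stratify depends on how engagement tier relates to the campaign.
The distribution of engagement tier is itself part of what the campaign does — it is an intermediate outcome. Holding it fixed would remove that part of the effect; the total effect is the pooled difference.
The causal difference is the pooled difference: 0.302 − 0.384 = -0.082.

-0.08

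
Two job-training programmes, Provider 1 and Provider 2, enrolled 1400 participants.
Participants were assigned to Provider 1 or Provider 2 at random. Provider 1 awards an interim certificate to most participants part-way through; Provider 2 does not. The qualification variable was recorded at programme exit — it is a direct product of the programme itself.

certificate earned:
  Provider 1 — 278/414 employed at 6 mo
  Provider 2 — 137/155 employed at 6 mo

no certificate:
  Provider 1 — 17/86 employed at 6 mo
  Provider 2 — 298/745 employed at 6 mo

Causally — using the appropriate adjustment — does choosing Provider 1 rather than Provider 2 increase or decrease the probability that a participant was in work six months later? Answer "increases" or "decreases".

The distribution of qualification attained during the programme is itself part of what the programme does — it is an intermediate outcome. Holding it fixed would remove that part of the effect; the total effect is the pooled difference.
Pooled: Provider 1 59.0% vs Provider 2 48.3%; Provider 1 is higher overall.

increases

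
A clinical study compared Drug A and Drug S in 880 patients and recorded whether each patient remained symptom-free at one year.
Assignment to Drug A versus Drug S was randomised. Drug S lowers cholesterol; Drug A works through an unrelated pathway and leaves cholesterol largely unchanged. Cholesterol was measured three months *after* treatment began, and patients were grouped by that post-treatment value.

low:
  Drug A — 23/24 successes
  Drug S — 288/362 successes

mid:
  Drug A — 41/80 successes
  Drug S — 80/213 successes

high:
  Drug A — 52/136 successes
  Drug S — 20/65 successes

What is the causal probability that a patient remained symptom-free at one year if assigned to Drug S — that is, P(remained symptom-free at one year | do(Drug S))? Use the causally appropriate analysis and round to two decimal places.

0.61

The cholesterol-specific comparison favours Drug A throughout, but the pooled figures favour Drug S. The question is whether to condition on cholesterol.
The distribution of cholesterol is itself part of what the drug does — it is an intermediate outcome. Holding it fixed would remove that part of the effect; the total effect is the pooled difference.
So P(outcome | do(Drug S)) is just the pooled rate for Drug S: 388/640 = 0.606.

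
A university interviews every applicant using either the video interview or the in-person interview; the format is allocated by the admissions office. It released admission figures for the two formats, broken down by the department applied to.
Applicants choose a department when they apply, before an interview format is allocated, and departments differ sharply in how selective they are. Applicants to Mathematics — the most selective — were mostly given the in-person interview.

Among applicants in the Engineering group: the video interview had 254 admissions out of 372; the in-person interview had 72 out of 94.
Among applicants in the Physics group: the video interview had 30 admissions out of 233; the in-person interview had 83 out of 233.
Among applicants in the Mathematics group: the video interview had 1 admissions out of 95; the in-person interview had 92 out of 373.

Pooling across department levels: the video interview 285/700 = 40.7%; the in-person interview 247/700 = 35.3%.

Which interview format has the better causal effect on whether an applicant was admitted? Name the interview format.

the in-person interview

The department-specific comparison favours the in-person interview throughout, but the pooled figures favour the video interview. The question is whether to condition on department.
The imbalance in department arose from how applicants were allocated, not from anything the interview format did; and department independently affects the outcome. The pooled gap is confounded — condition on department.
Within each level — Engineering: 68.3% vs 76.6%; Physics: 12.9% vs 35.6%; Mathematics: 1.1% vs 24.7% — the in-person interview is higher every time.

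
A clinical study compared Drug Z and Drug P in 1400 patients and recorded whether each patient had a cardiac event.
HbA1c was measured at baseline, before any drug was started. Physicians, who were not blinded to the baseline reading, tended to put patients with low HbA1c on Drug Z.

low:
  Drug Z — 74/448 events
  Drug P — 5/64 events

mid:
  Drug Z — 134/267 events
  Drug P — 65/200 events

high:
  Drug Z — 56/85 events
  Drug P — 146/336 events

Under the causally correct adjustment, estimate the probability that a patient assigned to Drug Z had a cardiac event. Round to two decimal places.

Since HbA1c is a pre-existing factor (not a product of the drug) and it affects the outcome on its own, it is a confounder. The stratified rates, not the pooled rate, identify the causal effect.
Standardising Drug Z to the population HbA1c mix: 0.366·74/448 + 0.334·134/267 + 0.301·56/85 = 0.426.

0.43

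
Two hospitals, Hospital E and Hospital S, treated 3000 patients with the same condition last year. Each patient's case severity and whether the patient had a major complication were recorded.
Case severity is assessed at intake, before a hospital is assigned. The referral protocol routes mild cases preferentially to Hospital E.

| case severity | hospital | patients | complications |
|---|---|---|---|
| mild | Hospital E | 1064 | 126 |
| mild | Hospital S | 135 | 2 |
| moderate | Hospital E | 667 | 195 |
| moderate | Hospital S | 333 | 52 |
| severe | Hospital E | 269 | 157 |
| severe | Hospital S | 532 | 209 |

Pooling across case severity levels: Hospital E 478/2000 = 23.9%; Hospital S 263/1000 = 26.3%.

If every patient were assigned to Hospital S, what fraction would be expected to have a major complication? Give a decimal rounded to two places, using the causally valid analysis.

0.16

Hospital S is lower inside every case severity stratum but Hospital E is lower in aggregate. Whether to stratify depends on how case severity relates to the hospital.
Case severity satisfies the back-door criterion: it is not a descendant of the hospital, and it blocks the spurious path from hospital to outcome. Adjusting for it (i.e., using the within-case severity rates) gives the causal effect.
Standardising Hospital S to the population case severity mix: 0.400·2/135 + 0.333·52/333 + 0.267·209/532 = 0.163.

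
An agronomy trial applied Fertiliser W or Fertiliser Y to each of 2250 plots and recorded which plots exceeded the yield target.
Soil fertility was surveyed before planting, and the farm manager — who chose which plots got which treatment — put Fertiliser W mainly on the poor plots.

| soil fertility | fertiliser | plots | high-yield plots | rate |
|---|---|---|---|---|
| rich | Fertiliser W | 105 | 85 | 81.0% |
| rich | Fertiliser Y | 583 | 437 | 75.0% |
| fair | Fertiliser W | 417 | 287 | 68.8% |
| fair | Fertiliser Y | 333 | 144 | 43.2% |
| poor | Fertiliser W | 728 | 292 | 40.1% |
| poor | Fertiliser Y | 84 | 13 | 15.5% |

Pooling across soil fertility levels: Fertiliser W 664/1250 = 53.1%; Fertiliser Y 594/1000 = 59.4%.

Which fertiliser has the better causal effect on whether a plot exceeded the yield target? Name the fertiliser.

Soil fertility differs across fertilisers for reasons unrelated to any effect of the fertiliser itself, and it separately predicts the outcome — a classic confounder. We must compare within soil fertility levels.
Within each level — rich: 81.0% vs 75.0%; fair: 68.8% vs 43.2%; poor: 40.1% vs 15.5% — Fertiliser W is higher every time.

Fertiliser W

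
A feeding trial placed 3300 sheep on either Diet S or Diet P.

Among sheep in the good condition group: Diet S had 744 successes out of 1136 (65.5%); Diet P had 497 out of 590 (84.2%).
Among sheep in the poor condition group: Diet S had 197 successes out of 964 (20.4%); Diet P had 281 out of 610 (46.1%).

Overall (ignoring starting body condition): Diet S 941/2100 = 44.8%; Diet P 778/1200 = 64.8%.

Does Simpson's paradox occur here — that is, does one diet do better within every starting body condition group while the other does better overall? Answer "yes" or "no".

Within each starting body condition level (good condition 65.5% vs 84.2%; poor condition 20.4% vs 46.1%), Diet P has the higher rate every time. Pooled: 44.8% vs 64.8% — Diet P has the higher rate overall. They agree.

no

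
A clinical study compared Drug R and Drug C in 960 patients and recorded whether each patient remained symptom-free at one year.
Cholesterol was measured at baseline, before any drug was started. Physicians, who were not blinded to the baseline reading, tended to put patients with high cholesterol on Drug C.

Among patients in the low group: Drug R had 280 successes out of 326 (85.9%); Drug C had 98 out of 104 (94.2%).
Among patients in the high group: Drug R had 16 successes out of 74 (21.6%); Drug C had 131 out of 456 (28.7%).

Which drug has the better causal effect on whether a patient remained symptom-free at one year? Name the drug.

Drug C

The imbalance in cholesterol arose from how patients were allocated, not from anything the drug did; and cholesterol independently affects the outcome. The pooled gap is confounded — condition on cholesterol.
Within each level — low: 85.9% vs 94.2%; high: 21.6% vs 28.7% — Drug C is higher every time.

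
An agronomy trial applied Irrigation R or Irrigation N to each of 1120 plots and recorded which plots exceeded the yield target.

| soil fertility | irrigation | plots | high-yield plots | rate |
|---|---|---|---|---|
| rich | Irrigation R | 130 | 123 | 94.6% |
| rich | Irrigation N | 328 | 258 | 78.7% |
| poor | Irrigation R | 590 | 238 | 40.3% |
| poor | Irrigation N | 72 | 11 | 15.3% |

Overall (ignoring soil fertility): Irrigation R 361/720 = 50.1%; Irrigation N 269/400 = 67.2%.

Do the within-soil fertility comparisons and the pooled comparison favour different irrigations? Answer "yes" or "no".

Within each soil fertility level (rich 94.6% vs 78.7%; poor 40.3% vs 15.3%), Irrigation R has the higher rate every time. Pooled: 50.1% vs 67.2% — Irrigation N has the higher rate overall. The two comparisons disagree.

yes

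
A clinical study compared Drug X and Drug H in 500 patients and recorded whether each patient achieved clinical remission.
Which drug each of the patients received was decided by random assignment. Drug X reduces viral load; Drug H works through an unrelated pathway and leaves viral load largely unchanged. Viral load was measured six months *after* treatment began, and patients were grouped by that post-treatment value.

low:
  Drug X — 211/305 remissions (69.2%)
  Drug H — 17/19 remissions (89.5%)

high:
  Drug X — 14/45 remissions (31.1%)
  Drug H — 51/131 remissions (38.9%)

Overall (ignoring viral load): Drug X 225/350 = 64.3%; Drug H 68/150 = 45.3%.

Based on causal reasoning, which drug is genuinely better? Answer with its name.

The stratified and pooled comparisons disagree (Drug H wins within each viral load; Drug X wins overall), so the answer turns on the causal role of viral load.
Stratifying would compare drugs among patients the drugs themselves sorted into viral load groups — a form of selection on an intermediate. The unconditioned pooled rates give the total causal effect.
Pooled: Drug X 64.3% vs Drug H 45.3%; Drug X is higher overall.

Drug X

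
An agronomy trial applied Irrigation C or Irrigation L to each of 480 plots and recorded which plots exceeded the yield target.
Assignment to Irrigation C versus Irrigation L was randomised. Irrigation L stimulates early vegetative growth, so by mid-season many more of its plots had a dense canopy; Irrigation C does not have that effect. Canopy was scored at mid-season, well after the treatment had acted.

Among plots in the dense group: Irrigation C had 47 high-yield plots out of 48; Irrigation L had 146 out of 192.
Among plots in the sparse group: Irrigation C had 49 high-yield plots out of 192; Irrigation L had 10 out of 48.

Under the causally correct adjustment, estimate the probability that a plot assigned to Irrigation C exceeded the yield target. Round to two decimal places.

The stratified and pooled comparisons disagree (Irrigation C wins within each mid-season canopy; Irrigation L wins overall), so the answer turns on the causal role of mid-season canopy.
The distribution of mid-season canopy is itself part of what the irrigation does — it is an intermediate outcome. Holding it fixed would remove that part of the effect; the total effect is the pooled difference.
So P(outcome | do(Irrigation C)) is just the pooled rate for Irrigation C: 96/240 = 0.400.

0.40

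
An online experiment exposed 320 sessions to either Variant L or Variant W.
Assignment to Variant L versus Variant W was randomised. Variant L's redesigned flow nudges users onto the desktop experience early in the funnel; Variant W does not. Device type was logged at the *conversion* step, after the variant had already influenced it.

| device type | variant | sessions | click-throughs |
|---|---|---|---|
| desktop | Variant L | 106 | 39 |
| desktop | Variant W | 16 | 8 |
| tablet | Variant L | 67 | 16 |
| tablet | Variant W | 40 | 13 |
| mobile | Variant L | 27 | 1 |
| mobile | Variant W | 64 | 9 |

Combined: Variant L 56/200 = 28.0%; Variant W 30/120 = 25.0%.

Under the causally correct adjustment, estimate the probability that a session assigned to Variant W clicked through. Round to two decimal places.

Device type is recorded after the variant and is itself shifted by it — it sits on the causal path from variant to outcome. Conditioning on a mediator would strip out part of the effect we want; the pooled comparison gives the total causal effect.
So P(outcome | do(Variant W)) is just the pooled rate for Variant W: 30/120 = 0.250.

0.25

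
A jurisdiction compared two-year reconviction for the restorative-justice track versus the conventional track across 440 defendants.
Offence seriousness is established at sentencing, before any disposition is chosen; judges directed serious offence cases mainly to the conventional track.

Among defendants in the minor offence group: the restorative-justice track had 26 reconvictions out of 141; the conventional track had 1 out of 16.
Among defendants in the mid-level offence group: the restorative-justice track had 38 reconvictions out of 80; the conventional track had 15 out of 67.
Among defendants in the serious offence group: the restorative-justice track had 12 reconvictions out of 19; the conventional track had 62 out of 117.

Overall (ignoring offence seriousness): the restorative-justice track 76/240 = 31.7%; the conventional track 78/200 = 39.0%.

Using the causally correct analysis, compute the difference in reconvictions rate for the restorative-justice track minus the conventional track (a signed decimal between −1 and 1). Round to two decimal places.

+0.16

Within every offence seriousness level the conventional track has the lower rate, yet pooled the restorative-justice track does — Simpson's reversal.
Offence seriousness differs across dispositions for reasons unrelated to any effect of the disposition itself, and it separately predicts the outcome — a classic confounder. We must compare within offence seriousness levels.
Adjusting over the population distribution of offence seriousness: 0.357·(0.184−0.062) + 0.334·(0.475−0.224) + 0.309·(0.632−0.530) = +0.159.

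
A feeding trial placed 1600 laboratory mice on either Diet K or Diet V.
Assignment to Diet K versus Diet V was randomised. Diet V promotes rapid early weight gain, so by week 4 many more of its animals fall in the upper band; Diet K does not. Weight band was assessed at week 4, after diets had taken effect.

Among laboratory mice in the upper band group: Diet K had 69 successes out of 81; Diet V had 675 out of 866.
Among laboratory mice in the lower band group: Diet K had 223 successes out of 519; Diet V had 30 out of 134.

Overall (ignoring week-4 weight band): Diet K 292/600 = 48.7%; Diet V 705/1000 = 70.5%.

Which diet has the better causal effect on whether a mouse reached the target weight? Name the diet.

Diet V

Stratifying would compare diets among laboratory mice the diets themselves sorted into week-4 weight band groups — a form of selection on an intermediate. The unconditioned pooled rates give the total causal effect.
Pooled: Diet K 48.7% vs Diet V 70.5%; Diet V is higher overall.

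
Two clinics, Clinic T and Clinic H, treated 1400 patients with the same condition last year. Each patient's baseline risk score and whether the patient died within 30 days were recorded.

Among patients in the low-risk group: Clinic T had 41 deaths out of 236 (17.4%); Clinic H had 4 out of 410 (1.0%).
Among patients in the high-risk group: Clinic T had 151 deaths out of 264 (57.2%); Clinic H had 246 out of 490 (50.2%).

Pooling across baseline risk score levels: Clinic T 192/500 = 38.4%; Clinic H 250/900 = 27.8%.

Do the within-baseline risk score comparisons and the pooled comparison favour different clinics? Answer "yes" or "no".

no

Within each baseline risk score level (low-risk 17.4% vs 1.0%; high-risk 57.2% vs 50.2%), Clinic H has the lower rate every time. Pooled: 38.4% vs 27.8% — Clinic H has the lower rate overall. They agree.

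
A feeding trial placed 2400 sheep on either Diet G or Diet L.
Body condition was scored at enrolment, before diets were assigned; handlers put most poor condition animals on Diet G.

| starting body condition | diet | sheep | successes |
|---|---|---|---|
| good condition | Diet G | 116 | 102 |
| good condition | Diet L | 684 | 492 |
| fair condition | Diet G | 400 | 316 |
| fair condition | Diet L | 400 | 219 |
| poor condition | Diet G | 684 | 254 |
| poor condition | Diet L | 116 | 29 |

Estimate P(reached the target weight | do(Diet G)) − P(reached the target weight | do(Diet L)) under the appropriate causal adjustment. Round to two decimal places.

+0.17

Here starting body condition is a common cause — it drives both which diet a case falls under and the outcome. The crude comparison mixes populations; the stratum-specific rates are the causally relevant ones.
Adjusting over the population distribution of starting body condition: 0.333·(0.879−0.719) + 0.333·(0.790−0.547) + 0.333·(0.371−0.250) = +0.175.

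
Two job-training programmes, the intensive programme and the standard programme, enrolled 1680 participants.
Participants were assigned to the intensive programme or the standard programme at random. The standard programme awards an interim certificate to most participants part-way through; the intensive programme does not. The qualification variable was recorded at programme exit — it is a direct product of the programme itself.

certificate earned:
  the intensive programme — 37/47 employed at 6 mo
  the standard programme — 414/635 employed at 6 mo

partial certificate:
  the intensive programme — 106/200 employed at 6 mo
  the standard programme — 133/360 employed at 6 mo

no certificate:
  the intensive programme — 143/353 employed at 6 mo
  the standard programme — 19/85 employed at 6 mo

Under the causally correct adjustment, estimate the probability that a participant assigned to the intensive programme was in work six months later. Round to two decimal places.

Within every qualification attained during the programme level the intensive programme has the higher rate, yet pooled the standard programme does — Simpson's reversal.
Stratifying would compare programmes among participants the programmes themselves sorted into qualification attained during the programme groups — a form of selection on an intermediate. The unconditioned pooled rates give the total causal effect.
So P(outcome | do(the intensive programme)) is just the pooled rate for the intensive programme: 286/600 = 0.477.

0.48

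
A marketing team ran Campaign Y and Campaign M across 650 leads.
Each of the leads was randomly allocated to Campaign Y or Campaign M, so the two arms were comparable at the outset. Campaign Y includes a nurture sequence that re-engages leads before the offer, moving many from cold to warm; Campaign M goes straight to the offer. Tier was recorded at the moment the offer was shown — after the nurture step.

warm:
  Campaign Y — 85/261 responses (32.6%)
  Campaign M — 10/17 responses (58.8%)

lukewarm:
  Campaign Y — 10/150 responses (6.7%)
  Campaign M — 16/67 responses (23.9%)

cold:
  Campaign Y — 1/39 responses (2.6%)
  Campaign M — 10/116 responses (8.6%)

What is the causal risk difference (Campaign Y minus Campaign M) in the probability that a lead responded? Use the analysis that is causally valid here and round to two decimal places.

Engagement tier here is a post-treatment variable shaped by the campaign; conditioning on it would introduce bias rather than remove it. The overall comparison is the causal one.
The causal difference is the pooled difference: 0.213 − 0.180 = +0.033.

+0.03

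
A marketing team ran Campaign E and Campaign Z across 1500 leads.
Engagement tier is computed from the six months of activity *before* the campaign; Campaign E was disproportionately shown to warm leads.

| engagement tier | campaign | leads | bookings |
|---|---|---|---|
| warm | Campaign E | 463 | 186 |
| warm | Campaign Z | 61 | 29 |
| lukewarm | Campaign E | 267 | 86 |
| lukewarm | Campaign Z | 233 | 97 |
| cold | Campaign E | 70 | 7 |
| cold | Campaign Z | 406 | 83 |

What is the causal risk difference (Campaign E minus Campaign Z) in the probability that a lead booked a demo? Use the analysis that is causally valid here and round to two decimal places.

Within every engagement tier level Campaign Z has the higher rate, yet pooled Campaign E does — Simpson's reversal.
Engagement tier satisfies the back-door criterion: it is not a descendant of the campaign, and it blocks the spurious path from campaign to outcome. Adjusting for it (i.e., using the within-engagement tier rates) gives the causal effect.
Adjusting over the population distribution of engagement tier: 0.349·(0.402−0.475) + 0.333·(0.322−0.416) + 0.317·(0.100−0.204) = -0.090.

-0.09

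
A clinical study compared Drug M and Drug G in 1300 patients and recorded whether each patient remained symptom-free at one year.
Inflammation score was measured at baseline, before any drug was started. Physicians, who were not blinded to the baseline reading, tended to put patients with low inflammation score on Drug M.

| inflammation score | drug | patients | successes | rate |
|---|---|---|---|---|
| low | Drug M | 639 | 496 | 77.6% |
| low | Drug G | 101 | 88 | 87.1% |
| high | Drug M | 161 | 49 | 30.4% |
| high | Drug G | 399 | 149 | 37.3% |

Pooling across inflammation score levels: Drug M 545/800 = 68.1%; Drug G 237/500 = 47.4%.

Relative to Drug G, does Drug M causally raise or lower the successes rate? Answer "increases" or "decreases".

Here inflammation score is a common cause — it drives both which drug a case falls under and the outcome. The crude comparison mixes populations; the stratum-specific rates are the causally relevant ones.
Within each level — low: 77.6% vs 87.1%; high: 30.4% vs 37.3% — Drug G is higher every time.

decreases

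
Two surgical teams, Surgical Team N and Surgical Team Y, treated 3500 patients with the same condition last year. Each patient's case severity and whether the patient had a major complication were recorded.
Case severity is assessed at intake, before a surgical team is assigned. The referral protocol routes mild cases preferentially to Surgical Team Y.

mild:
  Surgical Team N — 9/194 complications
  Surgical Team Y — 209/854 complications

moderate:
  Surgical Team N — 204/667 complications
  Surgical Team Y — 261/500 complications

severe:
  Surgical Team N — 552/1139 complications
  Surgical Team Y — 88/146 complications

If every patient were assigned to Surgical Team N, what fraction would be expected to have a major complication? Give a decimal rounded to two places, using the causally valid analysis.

0.29

The stratified and pooled comparisons disagree (Surgical Team N wins within each case severity; Surgical Team Y wins overall), so the answer turns on the causal role of case severity.
Case severity is set before the surgical team has any effect — it is not caused by the surgical team — and it independently drives the outcome. That makes it a confounder, so the causal comparison is within case severity levels.
Standardising Surgical Team N to the population case severity mix: 0.299·9/194 + 0.333·204/667 + 0.367·552/1139 = 0.294.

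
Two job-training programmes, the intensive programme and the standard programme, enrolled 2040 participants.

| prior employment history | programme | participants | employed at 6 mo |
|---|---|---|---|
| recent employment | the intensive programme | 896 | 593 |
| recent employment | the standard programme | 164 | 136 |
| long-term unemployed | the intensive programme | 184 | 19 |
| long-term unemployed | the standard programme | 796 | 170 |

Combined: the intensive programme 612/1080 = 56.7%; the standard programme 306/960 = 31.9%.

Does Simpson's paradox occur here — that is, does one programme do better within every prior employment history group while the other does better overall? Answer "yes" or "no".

yes

Within each prior employment history level (recent employment 66.2% vs 82.9%; long-term unemployed 10.3% vs 21.4%), the standard programme has the higher rate every time. Pooled: 56.7% vs 31.9% — the intensive programme has the higher rate overall. The two comparisons disagree.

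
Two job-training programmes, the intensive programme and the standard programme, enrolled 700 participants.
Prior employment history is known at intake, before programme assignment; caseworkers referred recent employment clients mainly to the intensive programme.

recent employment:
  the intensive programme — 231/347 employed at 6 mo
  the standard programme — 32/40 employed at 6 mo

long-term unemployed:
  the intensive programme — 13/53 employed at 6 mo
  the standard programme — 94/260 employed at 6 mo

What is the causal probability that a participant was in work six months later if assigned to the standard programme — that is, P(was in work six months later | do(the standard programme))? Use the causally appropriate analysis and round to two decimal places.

The imbalance in prior employment history arose from how participants were allocated, not from anything the programme did; and prior employment history independently affects the outcome. The pooled gap is confounded — condition on prior employment history.
Standardising the standard programme to the population prior employment history mix: 0.553·32/40 + 0.447·94/260 = 0.604.

0.60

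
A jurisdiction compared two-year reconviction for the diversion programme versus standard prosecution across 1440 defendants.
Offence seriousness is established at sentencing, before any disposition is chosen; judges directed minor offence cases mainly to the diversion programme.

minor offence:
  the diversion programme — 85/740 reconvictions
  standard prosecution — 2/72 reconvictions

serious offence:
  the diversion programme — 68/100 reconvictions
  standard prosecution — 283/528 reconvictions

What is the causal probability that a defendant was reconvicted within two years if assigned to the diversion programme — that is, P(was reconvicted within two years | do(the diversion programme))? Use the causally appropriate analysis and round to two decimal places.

0.36

Since offence seriousness is a pre-existing factor (not a product of the disposition) and it affects the outcome on its own, it is a confounder. The stratified rates, not the pooled rate, identify the causal effect.
Standardising the diversion programme to the population offence seriousness mix: 0.564·85/740 + 0.436·68/100 = 0.361.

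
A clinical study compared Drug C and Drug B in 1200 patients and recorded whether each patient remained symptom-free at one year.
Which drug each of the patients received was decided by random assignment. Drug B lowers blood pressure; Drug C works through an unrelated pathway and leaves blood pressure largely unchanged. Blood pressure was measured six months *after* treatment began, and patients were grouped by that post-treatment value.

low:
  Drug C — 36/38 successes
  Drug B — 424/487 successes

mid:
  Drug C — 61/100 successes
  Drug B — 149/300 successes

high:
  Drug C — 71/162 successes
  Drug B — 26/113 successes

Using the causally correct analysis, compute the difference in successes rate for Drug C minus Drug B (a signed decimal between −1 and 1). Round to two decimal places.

-0.11

Blood pressure here is a post-treatment variable shaped by the drug; conditioning on it would introduce bias rather than remove it. The overall comparison is the causal one.
The causal difference is the pooled difference: 0.560 − 0.666 = -0.106.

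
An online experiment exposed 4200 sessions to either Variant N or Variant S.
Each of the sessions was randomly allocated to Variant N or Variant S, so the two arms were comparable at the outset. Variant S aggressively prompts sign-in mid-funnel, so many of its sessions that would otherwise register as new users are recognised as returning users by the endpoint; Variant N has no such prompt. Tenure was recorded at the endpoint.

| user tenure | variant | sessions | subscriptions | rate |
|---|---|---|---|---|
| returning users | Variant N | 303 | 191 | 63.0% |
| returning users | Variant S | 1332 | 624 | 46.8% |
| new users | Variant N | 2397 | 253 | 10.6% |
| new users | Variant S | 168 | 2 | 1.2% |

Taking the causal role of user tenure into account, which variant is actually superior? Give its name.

Within every user tenure level Variant N has the higher rate, yet pooled Variant S does — Simpson's reversal.
User tenure is recorded after the variant and is itself shifted by it — it sits on the causal path from variant to outcome. Conditioning on a mediator would strip out part of the effect we want; the pooled comparison gives the total causal effect.
Pooled: Variant N 16.4% vs Variant S 41.7%; Variant S is higher overall.

Variant S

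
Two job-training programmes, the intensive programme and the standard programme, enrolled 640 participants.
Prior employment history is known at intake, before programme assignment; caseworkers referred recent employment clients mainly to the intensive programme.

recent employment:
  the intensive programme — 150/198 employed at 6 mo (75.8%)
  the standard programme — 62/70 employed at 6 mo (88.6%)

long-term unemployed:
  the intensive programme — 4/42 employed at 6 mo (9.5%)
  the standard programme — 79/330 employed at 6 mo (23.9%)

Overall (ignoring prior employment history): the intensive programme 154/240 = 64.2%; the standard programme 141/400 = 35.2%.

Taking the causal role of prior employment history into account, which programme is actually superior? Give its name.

Nothing the programme does changes prior employment history; the imbalance is an allocation artefact. With prior employment history also predicting the outcome, the pooled figure is confounded, and the within-stratum comparison is the causal one.
Within each level — recent employment: 75.8% vs 88.6%; long-term unemployed: 9.5% vs 23.9% — the standard programme is higher every time.

the standard programme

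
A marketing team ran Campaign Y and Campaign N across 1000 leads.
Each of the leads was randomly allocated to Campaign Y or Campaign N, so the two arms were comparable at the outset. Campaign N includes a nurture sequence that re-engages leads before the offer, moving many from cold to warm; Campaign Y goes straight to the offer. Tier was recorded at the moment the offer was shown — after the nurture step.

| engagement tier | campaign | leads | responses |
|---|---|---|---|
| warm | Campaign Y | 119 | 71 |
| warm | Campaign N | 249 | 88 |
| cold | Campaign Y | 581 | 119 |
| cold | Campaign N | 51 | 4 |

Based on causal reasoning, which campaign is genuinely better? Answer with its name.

Within every engagement tier level Campaign Y has the higher rate, yet pooled Campaign N does — Simpson's reversal.
Stratifying would compare campaigns among leads the campaigns themselves sorted into engagement tier groups — a form of selection on an intermediate. The unconditioned pooled rates give the total causal effect.
Pooled: Campaign Y 27.1% vs Campaign N 30.7%; Campaign N is higher overall.

Campaign N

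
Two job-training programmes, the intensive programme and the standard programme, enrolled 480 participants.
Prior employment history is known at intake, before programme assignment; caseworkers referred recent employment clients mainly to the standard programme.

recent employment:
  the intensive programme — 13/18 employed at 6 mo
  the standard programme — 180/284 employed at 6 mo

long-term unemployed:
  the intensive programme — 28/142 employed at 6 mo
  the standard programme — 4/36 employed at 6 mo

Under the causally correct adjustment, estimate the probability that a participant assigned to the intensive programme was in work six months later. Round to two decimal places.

The stratified and pooled comparisons disagree (the intensive programme wins within each prior employment history; the standard programme wins overall), so the answer turns on the causal role of prior employment history.
Nothing the programme does changes prior employment history; the imbalance is an allocation artefact. With prior employment history also predicting the outcome, the pooled figure is confounded, and the within-stratum comparison is the causal one.
Standardising the intensive programme to the population prior employment history mix: 0.629·13/18 + 0.371·28/142 = 0.528.

0.53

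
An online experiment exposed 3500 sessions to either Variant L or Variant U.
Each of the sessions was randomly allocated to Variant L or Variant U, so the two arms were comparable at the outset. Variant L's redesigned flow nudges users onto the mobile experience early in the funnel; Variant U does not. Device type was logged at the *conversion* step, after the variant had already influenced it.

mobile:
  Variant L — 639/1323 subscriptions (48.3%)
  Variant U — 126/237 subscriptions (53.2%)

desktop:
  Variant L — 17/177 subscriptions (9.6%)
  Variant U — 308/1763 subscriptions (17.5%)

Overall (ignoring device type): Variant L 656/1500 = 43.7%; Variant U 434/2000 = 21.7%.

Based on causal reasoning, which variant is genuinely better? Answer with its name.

Variant L

Within every device type level Variant U has the higher rate, yet pooled Variant L does — Simpson's reversal.
Because the variant influences device type, device type is a post-treatment mediator, not a confounder. Stratifying on it would bias the estimate; the causal effect is the crude pooled difference.
Pooled: Variant L 43.7% vs Variant U 21.7%; Variant L is higher overall.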